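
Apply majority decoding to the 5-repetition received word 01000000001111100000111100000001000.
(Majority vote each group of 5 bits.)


Groups: 01000, 00000, 11111, 00000, 11110, 00000, 01000
Majority votes: 0010100

0010100


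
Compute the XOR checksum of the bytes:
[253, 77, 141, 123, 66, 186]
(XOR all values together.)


XOR chain: 253 ^ 77 ^ 141 ^ 123 ^ 66 ^ 186 = 190

190


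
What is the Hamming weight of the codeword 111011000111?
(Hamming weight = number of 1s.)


Counting 1s in 111011000111

8


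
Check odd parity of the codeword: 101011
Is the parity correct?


Number of 1s: 4

No, parity error (4 ones)


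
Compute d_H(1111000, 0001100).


XOR: 1110100
Count of 1s: 4

4


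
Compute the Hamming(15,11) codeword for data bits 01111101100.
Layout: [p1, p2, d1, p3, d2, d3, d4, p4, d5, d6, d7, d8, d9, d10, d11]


Parity bits: p1=0, p2=1, p3=1, p4=0

010111101101100


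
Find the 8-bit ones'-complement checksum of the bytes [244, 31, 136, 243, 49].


Sum = 703 mod 256 = 191
Complement = 64

64


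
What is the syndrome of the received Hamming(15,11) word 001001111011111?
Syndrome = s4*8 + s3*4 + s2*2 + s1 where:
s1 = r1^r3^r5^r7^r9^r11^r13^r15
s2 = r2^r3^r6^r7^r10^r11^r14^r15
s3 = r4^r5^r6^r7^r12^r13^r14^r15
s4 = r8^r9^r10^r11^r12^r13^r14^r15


s1=0, s2=0, s3=0, s4=1

Syndrome = 8 (error at position 8)


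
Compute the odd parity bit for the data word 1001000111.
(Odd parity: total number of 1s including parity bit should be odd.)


Number of 1s in data: 5
Parity bit: 0

0


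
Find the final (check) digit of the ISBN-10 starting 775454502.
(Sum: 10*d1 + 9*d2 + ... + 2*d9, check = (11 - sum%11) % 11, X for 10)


Weighted sum: 275
275 mod 11 = 0

Check digit: 0


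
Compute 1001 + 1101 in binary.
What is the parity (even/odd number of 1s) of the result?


1001 = 9
1101 = 13
Sum = 22 = 10110
1s count = 3

odd parity (3 ones in 10110)


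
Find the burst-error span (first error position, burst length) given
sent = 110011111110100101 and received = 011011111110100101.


XOR: 101000000000000000

Burst at position 0, length 3


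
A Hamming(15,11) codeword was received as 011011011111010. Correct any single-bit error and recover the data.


Syndrome = 0: no error detected

Data: 11101111010 (no errors)


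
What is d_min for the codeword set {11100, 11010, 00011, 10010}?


Comparing all pairs, minimum distance: 1
Can detect 0 errors, correct 0 errors

1


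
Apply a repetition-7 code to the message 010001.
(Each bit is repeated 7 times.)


Each bit -> 7 copies

000000011111110000000000000000000001111111


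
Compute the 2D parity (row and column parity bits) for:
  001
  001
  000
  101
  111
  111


Row parities: 110011
Column parities: 101

Row P: 110011, Col P: 101, Corner: 0


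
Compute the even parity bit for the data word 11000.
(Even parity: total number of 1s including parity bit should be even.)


Number of 1s in data: 2
Parity bit: 0

0


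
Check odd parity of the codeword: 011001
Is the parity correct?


Number of 1s: 3

Yes, parity is correct (3 ones)


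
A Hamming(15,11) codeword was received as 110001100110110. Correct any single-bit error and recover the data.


Syndrome = 0: no error detected

Data: 00110110110 (no errors)


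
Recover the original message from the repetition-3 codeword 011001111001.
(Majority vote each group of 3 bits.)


Groups: 011, 001, 111, 001
Majority votes: 1010

1010


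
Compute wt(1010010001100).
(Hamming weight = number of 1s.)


Counting 1s in 1010010001100

5


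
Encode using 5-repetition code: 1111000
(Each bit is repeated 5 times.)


Each bit -> 5 copies

11111111111111111111000000000000000


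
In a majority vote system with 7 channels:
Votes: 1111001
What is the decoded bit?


Ones: 5 out of 7
Threshold: 4

1 (5/7 voted 1)


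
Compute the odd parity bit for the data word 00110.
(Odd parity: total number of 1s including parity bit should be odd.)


Number of 1s in data: 2
Parity bit: 1

1


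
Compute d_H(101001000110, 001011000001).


XOR: 100010000111
Count of 1s: 5

5


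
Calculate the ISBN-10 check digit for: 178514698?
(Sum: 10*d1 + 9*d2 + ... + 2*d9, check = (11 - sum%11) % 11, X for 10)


Weighted sum: 265
265 mod 11 = 1

Check digit: X


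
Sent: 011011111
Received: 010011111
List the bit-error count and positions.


XOR: 001000000

1 error(s) at position(s): 2


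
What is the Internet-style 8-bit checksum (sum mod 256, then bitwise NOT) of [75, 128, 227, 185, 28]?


Sum = 643 mod 256 = 131
Complement = 124

124


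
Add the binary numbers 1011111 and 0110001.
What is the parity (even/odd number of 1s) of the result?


1011111 = 95
0110001 = 49
Sum = 144 = 10010000
1s count = 2

even parity (2 ones in 10010000)


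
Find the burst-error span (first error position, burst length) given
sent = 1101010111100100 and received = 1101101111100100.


XOR: 0000111000000000

Burst at position 4, length 3


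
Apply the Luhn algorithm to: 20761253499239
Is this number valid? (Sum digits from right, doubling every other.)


Luhn sum = 66
66 mod 10 = 6

Invalid (Luhn sum mod 10 = 6)


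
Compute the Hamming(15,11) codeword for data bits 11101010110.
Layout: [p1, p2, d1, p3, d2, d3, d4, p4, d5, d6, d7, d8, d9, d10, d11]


Parity bits: p1=1, p2=0, p3=0, p4=0

101011001010110


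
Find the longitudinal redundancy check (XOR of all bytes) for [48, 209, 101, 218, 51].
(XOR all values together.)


XOR chain: 48 ^ 209 ^ 101 ^ 218 ^ 51 = 109

109


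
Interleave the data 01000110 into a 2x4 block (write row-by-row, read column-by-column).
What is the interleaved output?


Matrix:
  0100
  0110
Read columns: 00110100

00110100


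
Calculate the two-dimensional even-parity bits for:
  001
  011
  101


Row parities: 100
Column parities: 111

Row P: 100, Col P: 111, Corner: 1


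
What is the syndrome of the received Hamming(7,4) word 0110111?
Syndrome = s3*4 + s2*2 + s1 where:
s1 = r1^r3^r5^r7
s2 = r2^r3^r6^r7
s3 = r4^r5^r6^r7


s1=1, s2=0, s3=1

Syndrome = 5 (error at position 5)


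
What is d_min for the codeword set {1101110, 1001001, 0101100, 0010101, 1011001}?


Comparing all pairs, minimum distance: 1
Can detect 0 errors, correct 0 errors

1


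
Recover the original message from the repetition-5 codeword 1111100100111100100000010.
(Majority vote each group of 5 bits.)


Groups: 11111, 00100, 11110, 01000, 00010
Majority votes: 10100

10100


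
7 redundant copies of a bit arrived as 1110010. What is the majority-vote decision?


Ones: 4 out of 7
Threshold: 4

1 (4/7 voted 1)


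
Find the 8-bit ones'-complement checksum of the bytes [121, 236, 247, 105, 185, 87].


Sum = 981 mod 256 = 213
Complement = 42

42


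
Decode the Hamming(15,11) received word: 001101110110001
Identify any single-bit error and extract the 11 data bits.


Syndrome = 0: no error detected

Data: 10110110001 (no errors)


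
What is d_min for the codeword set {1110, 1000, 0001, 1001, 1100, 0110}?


Comparing all pairs, minimum distance: 1
Can detect 0 errors, correct 0 errors

1


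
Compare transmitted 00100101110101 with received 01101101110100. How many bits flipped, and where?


XOR: 01001000000001

3 error(s) at position(s): 1, 4, 13


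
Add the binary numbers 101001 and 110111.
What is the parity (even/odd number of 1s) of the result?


101001 = 41
110111 = 55
Sum = 96 = 1100000
1s count = 2

even parity (2 ones in 1100000)


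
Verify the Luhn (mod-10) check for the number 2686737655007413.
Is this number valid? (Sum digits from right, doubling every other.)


Luhn sum = 62
62 mod 10 = 2

Invalid (Luhn sum mod 10 = 2)


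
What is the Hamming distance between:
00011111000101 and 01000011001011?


XOR: 01011100001110
Count of 1s: 7

7


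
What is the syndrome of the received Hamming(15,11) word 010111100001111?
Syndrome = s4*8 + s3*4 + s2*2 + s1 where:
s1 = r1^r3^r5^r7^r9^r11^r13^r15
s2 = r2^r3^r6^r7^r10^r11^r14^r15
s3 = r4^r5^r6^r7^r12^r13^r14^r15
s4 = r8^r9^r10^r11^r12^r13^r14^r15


s1=0, s2=1, s3=0, s4=0

Syndrome = 2 (error at position 2)


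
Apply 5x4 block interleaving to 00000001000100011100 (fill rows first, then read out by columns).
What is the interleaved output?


Matrix:
  0000
  0001
  0001
  0001
  1100
Read columns: 00001000010000001110

00001000010000001110


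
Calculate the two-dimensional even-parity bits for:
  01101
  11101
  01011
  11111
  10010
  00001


Row parities: 101101
Column parities: 10111

Row P: 101101, Col P: 10111, Corner: 0


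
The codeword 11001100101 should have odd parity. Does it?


Number of 1s: 6

No, parity error (6 ones)


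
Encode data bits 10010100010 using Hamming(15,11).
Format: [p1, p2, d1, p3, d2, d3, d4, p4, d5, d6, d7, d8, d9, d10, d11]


Parity bits: p1=0, p2=0, p3=0, p4=0

001000100100010


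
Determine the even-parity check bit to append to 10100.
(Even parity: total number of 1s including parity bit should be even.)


Number of 1s in data: 2
Parity bit: 0

0


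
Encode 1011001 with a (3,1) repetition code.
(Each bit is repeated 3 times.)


Each bit -> 3 copies

111000111111000000111


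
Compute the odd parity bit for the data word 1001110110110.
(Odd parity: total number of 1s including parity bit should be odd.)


Number of 1s in data: 8
Parity bit: 1

1


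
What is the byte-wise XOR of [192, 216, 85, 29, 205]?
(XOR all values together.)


XOR chain: 192 ^ 216 ^ 85 ^ 29 ^ 205 = 157

157


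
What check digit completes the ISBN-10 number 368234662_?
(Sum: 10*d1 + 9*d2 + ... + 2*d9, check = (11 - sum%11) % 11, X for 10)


Weighted sum: 246
246 mod 11 = 4

Check digit: 7


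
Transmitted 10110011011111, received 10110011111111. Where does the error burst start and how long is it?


XOR: 00000000100000

Burst at position 8, length 1


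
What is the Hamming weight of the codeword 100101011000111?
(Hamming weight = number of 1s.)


Counting 1s in 100101011000111

8


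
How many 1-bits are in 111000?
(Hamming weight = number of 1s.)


Counting 1s in 111000

3


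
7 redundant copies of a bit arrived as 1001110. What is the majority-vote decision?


Ones: 4 out of 7
Threshold: 4

1 (4/7 voted 1)


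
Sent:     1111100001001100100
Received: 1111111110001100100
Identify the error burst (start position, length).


XOR: 0000011111000000000

Burst at position 5, length 5


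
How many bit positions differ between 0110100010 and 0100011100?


XOR: 0010111110
Count of 1s: 6

6


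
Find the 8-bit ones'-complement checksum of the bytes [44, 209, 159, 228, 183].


Sum = 823 mod 256 = 55
Complement = 200

200


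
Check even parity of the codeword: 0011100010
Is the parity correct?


Number of 1s: 4

Yes, parity is correct (4 ones)


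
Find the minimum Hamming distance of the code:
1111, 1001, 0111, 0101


Comparing all pairs, minimum distance: 1
Can detect 0 errors, correct 0 errors

1


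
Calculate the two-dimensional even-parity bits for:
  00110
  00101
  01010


Row parities: 000
Column parities: 01001

Row P: 000, Col P: 01001, Corner: 0


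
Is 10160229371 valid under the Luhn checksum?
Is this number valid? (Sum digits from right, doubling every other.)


Luhn sum = 29
29 mod 10 = 9

Invalid (Luhn sum mod 10 = 9)


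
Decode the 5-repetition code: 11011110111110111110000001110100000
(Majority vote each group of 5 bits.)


Groups: 11011, 11011, 11101, 11110, 00000, 11101, 00000
Majority votes: 1111010

1111010


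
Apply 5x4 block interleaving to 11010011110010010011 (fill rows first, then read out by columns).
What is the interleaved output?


Matrix:
  1101
  0011
  1100
  1001
  0011
Read columns: 10110101000100111011

10110101000100111011


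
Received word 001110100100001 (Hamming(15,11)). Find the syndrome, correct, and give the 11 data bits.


Syndrome = 0: no error detected

Data: 11010100001 (no errors)


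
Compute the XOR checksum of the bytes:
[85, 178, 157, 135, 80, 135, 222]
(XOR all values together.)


XOR chain: 85 ^ 178 ^ 157 ^ 135 ^ 80 ^ 135 ^ 222 = 244

244


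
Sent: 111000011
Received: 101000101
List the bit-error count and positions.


XOR: 010000110

3 error(s) at position(s): 1, 6, 7


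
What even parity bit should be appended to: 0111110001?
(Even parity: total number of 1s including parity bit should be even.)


Number of 1s in data: 6
Parity bit: 0

0


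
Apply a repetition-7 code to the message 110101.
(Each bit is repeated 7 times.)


Each bit -> 7 copies

111111111111110000000111111100000001111111


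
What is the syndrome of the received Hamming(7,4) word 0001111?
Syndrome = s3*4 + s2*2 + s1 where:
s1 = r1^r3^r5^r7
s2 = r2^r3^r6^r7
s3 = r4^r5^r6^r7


s1=0, s2=0, s3=0

Syndrome = 0 (no error)


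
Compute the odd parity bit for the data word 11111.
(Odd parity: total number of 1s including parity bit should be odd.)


Number of 1s in data: 5
Parity bit: 0

0


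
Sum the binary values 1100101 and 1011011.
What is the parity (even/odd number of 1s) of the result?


1100101 = 101
1011011 = 91
Sum = 192 = 11000000
1s count = 2

even parity (2 ones in 11000000)


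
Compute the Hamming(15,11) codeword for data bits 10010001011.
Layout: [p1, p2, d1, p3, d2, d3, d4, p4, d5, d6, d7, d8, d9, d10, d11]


Parity bits: p1=1, p2=0, p3=0, p4=1

101000110001011


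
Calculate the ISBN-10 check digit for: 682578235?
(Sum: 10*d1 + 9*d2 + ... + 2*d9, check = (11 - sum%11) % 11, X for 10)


Weighted sum: 292
292 mod 11 = 6

Check digit: 5


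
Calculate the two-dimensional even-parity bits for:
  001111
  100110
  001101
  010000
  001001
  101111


Row parities: 011101
Column parities: 010010

Row P: 011101, Col P: 010010, Corner: 0


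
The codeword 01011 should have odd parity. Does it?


Number of 1s: 3

Yes, parity is correct (3 ones)


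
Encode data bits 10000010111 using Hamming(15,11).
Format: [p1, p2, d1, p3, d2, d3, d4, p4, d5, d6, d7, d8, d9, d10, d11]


Parity bits: p1=0, p2=0, p3=1, p4=0

001100000010111


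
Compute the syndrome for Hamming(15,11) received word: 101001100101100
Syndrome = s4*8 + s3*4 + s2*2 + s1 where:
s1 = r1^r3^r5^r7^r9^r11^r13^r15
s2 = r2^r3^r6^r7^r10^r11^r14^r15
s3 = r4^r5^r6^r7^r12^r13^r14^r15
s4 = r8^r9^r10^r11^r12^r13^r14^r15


s1=0, s2=0, s3=0, s4=1

Syndrome = 8 (error at position 8)


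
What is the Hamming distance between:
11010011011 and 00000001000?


XOR: 11010010011
Count of 1s: 6

6


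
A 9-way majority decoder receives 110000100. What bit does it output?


Ones: 3 out of 9
Threshold: 5

0 (3/9 voted 1)


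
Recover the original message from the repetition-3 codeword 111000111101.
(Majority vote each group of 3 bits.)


Groups: 111, 000, 111, 101
Majority votes: 1011

1011


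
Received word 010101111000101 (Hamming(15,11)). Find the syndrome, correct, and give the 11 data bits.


Syndrome = 4: error at position 4

Data: 00111000101 (corrected bit 4)


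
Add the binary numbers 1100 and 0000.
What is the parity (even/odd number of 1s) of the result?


1100 = 12
0000 = 0
Sum = 12 = 1100
1s count = 2

even parity (2 ones in 1100)


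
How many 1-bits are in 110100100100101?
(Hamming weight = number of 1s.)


Counting 1s in 110100100100101

7


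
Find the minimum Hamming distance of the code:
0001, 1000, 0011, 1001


Comparing all pairs, minimum distance: 1
Can detect 0 errors, correct 0 errors

1


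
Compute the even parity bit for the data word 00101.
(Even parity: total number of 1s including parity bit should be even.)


Number of 1s in data: 2
Parity bit: 0

0


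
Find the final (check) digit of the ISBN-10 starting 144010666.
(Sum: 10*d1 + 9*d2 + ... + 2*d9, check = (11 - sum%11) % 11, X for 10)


Weighted sum: 138
138 mod 11 = 6

Check digit: 5


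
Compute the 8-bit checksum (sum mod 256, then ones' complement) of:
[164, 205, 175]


Sum = 544 mod 256 = 32
Complement = 223

223


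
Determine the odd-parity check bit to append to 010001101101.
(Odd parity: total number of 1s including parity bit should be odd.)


Number of 1s in data: 6
Parity bit: 1

1


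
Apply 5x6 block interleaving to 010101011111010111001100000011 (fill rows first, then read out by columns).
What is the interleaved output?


Matrix:
  010101
  011111
  010111
  001100
  000011
Read columns: 000001110001010111100110111101

000001110001010111100110111101


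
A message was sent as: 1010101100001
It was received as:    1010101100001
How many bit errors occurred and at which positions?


XOR: 0000000000000

0 errors (received matches sent)


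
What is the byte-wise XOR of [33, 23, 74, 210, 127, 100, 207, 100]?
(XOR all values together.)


XOR chain: 33 ^ 23 ^ 74 ^ 210 ^ 127 ^ 100 ^ 207 ^ 100 = 30

30


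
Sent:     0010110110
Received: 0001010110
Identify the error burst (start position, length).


XOR: 0011100000

Burst at position 2, length 3


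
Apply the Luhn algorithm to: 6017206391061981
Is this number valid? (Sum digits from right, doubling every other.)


Luhn sum = 57
57 mod 10 = 7

Invalid (Luhn sum mod 10 = 7)


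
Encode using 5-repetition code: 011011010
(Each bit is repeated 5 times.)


Each bit -> 5 copies

000001111111111000001111111111000001111100000


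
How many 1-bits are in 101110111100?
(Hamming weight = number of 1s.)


Counting 1s in 101110111100

8


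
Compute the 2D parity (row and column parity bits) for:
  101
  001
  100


Row parities: 011
Column parities: 000

Row P: 011, Col P: 000, Corner: 0


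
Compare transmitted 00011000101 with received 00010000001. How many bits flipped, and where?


XOR: 00001000100

2 error(s) at position(s): 4, 8


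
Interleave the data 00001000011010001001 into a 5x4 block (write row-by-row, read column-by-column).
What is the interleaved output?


Matrix:
  0000
  1000
  0110
  1000
  1001
Read columns: 01011001000010000001

01011001000010000001


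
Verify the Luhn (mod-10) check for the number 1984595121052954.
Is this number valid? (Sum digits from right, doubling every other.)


Luhn sum = 62
62 mod 10 = 2

Invalid (Luhn sum mod 10 = 2)


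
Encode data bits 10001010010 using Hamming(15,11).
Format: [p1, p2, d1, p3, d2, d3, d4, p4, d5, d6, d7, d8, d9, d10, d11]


Parity bits: p1=1, p2=1, p3=1, p4=1

111100011010010


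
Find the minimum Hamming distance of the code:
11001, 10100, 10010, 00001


Comparing all pairs, minimum distance: 2
Can detect 1 errors, correct 0 errors

2


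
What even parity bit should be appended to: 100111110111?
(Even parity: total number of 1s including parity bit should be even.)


Number of 1s in data: 9
Parity bit: 1

1


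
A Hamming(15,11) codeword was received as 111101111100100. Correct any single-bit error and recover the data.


Syndrome = 3: error at position 3

Data: 00111100100 (corrected bit 3)


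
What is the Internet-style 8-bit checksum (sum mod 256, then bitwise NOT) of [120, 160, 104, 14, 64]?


Sum = 462 mod 256 = 206
Complement = 49

49


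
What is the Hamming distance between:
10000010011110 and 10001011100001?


XOR: 00001001111111
Count of 1s: 8

8


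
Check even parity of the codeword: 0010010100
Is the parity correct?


Number of 1s: 3

No, parity error (3 ones)


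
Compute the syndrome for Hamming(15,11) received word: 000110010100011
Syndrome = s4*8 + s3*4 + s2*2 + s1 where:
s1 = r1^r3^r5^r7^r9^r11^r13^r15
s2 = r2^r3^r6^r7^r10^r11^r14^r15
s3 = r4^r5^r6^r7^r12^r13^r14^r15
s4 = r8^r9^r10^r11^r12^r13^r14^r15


s1=0, s2=1, s3=0, s4=0

Syndrome = 2 (error at position 2)


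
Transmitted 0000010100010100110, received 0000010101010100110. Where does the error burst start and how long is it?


XOR: 0000000001000000000

Burst at position 9, length 1


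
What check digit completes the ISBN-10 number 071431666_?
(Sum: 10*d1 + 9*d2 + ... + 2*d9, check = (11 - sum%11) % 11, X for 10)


Weighted sum: 176
176 mod 11 = 0

Check digit: 0


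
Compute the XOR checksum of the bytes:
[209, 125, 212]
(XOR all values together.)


XOR chain: 209 ^ 125 ^ 212 = 120

120


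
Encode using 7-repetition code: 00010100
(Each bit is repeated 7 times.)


Each bit -> 7 copies

00000000000000000000011111110000000111111100000000000000


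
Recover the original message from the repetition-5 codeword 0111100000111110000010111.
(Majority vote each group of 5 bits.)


Groups: 01111, 00000, 11111, 00000, 10111
Majority votes: 10101

10101


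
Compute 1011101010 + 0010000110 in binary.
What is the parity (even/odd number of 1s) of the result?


1011101010 = 746
0010000110 = 134
Sum = 880 = 1101110000
1s count = 5

odd parity (5 ones in 1101110000)


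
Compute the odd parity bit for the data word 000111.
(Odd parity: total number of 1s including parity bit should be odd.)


Number of 1s in data: 3
Parity bit: 0

0


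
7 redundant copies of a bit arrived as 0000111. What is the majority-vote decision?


Ones: 3 out of 7
Threshold: 4

0 (3/7 voted 1)


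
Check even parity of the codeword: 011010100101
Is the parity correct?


Number of 1s: 6

Yes, parity is correct (6 ones)


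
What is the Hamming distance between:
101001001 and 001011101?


XOR: 100010100
Count of 1s: 3

3


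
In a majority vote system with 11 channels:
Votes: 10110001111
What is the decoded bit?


Ones: 7 out of 11
Threshold: 6

1 (7/11 voted 1)


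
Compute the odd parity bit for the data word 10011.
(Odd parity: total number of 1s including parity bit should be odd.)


Number of 1s in data: 3
Parity bit: 0

0


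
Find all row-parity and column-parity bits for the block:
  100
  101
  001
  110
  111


Row parities: 10101
Column parities: 001

Row P: 10101, Col P: 001, Corner: 1


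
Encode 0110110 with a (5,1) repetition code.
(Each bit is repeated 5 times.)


Each bit -> 5 copies

00000111111111100000111111111100000


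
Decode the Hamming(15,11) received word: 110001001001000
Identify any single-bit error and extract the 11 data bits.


Syndrome = 0: no error detected

Data: 00101001000 (no errors)


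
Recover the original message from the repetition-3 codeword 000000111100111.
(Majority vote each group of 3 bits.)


Groups: 000, 000, 111, 100, 111
Majority votes: 00101

00101


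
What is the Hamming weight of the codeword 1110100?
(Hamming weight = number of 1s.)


Counting 1s in 1110100

4


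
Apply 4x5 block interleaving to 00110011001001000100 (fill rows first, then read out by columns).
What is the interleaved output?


Matrix:
  00110
  01100
  10010
  00100
Read columns: 00100100110110100000

00100100110110100000


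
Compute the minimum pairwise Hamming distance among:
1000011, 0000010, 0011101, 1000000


Comparing all pairs, minimum distance: 2
Can detect 1 errors, correct 0 errors

2


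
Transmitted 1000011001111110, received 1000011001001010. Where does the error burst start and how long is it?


XOR: 0000000000110100

Burst at position 10, length 4


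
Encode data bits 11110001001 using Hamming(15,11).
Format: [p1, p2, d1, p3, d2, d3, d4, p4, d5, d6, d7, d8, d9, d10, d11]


Parity bits: p1=0, p2=0, p3=1, p4=0

001111100001001


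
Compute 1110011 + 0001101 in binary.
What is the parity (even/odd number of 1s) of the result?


1110011 = 115
0001101 = 13
Sum = 128 = 10000000
1s count = 1

odd parity (1 ones in 10000000)


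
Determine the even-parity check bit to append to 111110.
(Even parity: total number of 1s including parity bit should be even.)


Number of 1s in data: 5
Parity bit: 1

1


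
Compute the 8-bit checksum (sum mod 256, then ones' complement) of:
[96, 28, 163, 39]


Sum = 326 mod 256 = 70
Complement = 185

185


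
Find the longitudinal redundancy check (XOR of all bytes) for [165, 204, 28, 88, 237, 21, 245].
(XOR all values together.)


XOR chain: 165 ^ 204 ^ 28 ^ 88 ^ 237 ^ 21 ^ 245 = 32

32


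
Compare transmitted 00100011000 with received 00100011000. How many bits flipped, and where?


XOR: 00000000000

0 errors (received matches sent)


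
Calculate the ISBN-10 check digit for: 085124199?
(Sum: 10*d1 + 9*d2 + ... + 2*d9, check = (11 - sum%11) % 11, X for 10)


Weighted sum: 200
200 mod 11 = 2

Check digit: 9


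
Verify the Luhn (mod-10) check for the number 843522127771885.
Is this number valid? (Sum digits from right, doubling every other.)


Luhn sum = 72
72 mod 10 = 2

Invalid (Luhn sum mod 10 = 2)


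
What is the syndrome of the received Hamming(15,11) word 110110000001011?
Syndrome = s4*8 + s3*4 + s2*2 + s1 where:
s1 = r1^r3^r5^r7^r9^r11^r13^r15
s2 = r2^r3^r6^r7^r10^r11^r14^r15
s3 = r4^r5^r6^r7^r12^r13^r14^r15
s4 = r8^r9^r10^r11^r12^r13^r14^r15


s1=1, s2=1, s3=1, s4=1

Syndrome = 15 (error at position 15)


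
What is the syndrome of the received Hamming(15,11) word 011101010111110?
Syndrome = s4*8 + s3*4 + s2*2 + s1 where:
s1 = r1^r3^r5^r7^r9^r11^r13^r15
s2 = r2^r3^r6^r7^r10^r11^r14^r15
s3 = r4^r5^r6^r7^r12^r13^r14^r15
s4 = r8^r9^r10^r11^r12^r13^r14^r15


s1=1, s2=0, s3=1, s4=0

Syndrome = 5 (error at position 5)


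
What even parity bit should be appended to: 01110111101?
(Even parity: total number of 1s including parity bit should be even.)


Number of 1s in data: 8
Parity bit: 0

0


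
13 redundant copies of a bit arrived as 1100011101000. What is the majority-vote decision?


Ones: 6 out of 13
Threshold: 7

0 (6/13 voted 1)


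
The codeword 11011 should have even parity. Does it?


Number of 1s: 4

Yes, parity is correct (4 ones)


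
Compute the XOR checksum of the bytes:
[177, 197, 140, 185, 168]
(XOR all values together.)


XOR chain: 177 ^ 197 ^ 140 ^ 185 ^ 168 = 233

233


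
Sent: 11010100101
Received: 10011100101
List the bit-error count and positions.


XOR: 01001000000

2 error(s) at position(s): 1, 4


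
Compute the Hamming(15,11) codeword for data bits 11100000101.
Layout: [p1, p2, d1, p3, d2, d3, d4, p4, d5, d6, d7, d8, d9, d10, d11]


Parity bits: p1=0, p2=1, p3=0, p4=0

011011000000101


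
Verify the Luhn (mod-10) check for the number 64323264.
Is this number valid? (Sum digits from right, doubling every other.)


Luhn sum = 30
30 mod 10 = 0

Valid (Luhn sum mod 10 = 0)


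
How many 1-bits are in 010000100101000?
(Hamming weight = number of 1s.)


Counting 1s in 010000100101000

4


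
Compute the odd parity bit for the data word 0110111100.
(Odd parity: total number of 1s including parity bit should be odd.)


Number of 1s in data: 6
Parity bit: 1

1


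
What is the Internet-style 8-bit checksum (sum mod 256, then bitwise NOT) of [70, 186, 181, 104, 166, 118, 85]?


Sum = 910 mod 256 = 142
Complement = 113

113


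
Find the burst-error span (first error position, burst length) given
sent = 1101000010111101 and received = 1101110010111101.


XOR: 0000110000000000

Burst at position 4, length 2


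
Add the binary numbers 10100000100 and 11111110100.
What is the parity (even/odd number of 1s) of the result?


10100000100 = 1284
11111110100 = 2036
Sum = 3320 = 110011111000
1s count = 7

odd parity (7 ones in 110011111000)


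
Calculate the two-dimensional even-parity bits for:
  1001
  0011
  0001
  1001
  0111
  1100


Row parities: 001010
Column parities: 1001

Row P: 001010, Col P: 1001, Corner: 0


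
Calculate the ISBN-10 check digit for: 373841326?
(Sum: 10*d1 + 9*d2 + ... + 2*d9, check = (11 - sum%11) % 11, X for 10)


Weighted sum: 232
232 mod 11 = 1

Check digit: X


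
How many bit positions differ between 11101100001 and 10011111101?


XOR: 01110011100
Count of 1s: 6

6


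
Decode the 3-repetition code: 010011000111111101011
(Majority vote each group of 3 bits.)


Groups: 010, 011, 000, 111, 111, 101, 011
Majority votes: 0101111

0101111


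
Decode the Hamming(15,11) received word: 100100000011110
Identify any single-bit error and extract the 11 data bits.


Syndrome = 1: error at position 1

Data: 00000011110 (corrected bit 1)


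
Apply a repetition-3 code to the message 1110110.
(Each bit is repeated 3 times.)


Each bit -> 3 copies

111111111000111111000


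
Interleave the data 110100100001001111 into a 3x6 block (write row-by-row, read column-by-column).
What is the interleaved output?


Matrix:
  110100
  100001
  001111
Read columns: 110100001101001011

110100001101001011


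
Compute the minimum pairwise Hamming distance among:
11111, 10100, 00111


Comparing all pairs, minimum distance: 2
Can detect 1 errors, correct 0 errors

2


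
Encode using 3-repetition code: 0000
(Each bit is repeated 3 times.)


Each bit -> 3 copies

000000000000


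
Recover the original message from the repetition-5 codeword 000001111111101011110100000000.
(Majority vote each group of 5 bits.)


Groups: 00000, 11111, 11101, 01111, 01000, 00000
Majority votes: 011100

011100


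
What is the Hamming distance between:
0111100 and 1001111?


XOR: 1110011
Count of 1s: 5

5


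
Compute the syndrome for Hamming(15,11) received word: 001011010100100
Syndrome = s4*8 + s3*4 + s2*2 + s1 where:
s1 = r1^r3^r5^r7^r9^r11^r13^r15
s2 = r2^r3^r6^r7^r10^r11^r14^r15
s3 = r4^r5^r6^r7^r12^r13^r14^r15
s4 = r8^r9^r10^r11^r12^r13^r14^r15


s1=1, s2=1, s3=1, s4=1

Syndrome = 15 (error at position 15)


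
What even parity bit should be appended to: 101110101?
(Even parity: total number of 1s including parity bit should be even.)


Number of 1s in data: 6
Parity bit: 0

0


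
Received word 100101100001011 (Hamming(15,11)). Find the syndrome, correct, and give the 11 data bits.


Syndrome = 9: error at position 9

Data: 00111001011 (corrected bit 9)


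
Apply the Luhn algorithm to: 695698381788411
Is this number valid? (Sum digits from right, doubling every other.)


Luhn sum = 77
77 mod 10 = 7

Invalid (Luhn sum mod 10 = 7)


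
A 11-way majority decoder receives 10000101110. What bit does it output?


Ones: 5 out of 11
Threshold: 6

0 (5/11 voted 1)


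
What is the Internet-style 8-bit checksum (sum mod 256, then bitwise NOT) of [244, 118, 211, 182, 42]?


Sum = 797 mod 256 = 29
Complement = 226

226


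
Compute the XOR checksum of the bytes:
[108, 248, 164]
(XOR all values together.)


XOR chain: 108 ^ 248 ^ 164 = 48

48


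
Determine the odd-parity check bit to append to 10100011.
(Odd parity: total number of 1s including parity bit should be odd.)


Number of 1s in data: 4
Parity bit: 1

1


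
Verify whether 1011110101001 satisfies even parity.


Number of 1s: 8

Yes, parity is correct (8 ones)


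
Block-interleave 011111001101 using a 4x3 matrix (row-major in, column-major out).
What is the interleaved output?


Matrix:
  011
  111
  001
  101
Read columns: 010111001111

010111001111


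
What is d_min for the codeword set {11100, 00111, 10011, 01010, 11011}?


Comparing all pairs, minimum distance: 1
Can detect 0 errors, correct 0 errors

1


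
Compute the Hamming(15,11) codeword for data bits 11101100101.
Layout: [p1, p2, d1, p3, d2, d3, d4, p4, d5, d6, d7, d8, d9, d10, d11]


Parity bits: p1=1, p2=0, p3=0, p4=0

101011001100101


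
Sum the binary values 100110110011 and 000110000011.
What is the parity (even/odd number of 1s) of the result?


100110110011 = 2483
000110000011 = 387
Sum = 2870 = 101100110110
1s count = 7

odd parity (7 ones in 101100110110)


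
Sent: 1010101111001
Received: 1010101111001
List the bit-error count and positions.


XOR: 0000000000000

0 errors (received matches sent)


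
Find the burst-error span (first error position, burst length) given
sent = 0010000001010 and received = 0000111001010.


XOR: 0010111000000

Burst at position 2, length 5


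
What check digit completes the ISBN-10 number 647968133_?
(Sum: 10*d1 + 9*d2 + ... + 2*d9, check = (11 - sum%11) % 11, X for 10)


Weighted sum: 310
310 mod 11 = 2

Check digit: 9


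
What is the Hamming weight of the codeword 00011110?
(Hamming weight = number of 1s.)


Counting 1s in 00011110

4


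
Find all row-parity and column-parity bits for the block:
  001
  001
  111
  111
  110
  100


Row parities: 111101
Column parities: 010

Row P: 111101, Col P: 010, Corner: 1


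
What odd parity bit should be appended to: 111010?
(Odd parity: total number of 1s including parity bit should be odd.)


Number of 1s in data: 4
Parity bit: 1

1


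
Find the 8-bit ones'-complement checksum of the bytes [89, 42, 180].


Sum = 311 mod 256 = 55
Complement = 200

200


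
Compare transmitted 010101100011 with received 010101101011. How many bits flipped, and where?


XOR: 000000001000

1 error(s) at position(s): 8


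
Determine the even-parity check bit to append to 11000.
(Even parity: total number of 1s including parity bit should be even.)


Number of 1s in data: 2
Parity bit: 0

0


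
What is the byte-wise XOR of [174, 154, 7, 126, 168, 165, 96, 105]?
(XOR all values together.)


XOR chain: 174 ^ 154 ^ 7 ^ 126 ^ 168 ^ 165 ^ 96 ^ 105 = 73

73


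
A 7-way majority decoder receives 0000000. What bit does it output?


Ones: 0 out of 7
Threshold: 4

0 (0/7 voted 1)


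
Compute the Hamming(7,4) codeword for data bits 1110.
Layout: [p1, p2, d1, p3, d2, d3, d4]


Parity bits: p1=0, p2=0, p3=0

0010110


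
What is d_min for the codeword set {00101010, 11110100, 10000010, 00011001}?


Comparing all pairs, minimum distance: 3
Can detect 2 errors, correct 1 errors

3


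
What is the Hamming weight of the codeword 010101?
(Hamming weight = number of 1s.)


Counting 1s in 010101

3


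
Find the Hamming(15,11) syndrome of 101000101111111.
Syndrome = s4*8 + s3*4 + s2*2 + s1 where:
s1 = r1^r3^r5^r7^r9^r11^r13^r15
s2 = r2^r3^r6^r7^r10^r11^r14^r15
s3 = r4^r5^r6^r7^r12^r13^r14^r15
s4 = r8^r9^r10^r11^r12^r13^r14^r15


s1=1, s2=0, s3=1, s4=1

Syndrome = 13 (error at position 13)


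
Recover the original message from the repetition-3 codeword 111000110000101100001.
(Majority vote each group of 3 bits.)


Groups: 111, 000, 110, 000, 101, 100, 001
Majority votes: 1010100

1010100


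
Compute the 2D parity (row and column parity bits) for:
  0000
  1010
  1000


Row parities: 001
Column parities: 0010

Row P: 001, Col P: 0010, Corner: 1


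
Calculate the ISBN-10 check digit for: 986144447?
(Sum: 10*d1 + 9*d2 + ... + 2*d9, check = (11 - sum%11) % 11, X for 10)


Weighted sum: 303
303 mod 11 = 6

Check digit: 5


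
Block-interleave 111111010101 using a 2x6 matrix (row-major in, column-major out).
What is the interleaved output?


Matrix:
  111111
  010101
Read columns: 101110111011

101110111011


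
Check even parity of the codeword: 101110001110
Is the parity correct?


Number of 1s: 7

No, parity error (7 ones)


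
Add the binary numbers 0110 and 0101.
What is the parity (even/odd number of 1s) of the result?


0110 = 6
0101 = 5
Sum = 11 = 1011
1s count = 3

odd parity (3 ones in 1011)


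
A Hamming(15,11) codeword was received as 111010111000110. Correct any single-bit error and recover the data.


Syndrome = 0: no error detected

Data: 11011000110 (no errors)


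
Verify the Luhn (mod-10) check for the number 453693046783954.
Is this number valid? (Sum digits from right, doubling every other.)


Luhn sum = 73
73 mod 10 = 3

Invalid (Luhn sum mod 10 = 3)


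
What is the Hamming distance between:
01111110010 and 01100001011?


XOR: 00011111001
Count of 1s: 6

6


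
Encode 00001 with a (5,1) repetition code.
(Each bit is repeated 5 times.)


Each bit -> 5 copies

0000000000000000000011111


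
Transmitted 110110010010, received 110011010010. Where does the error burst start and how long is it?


XOR: 000101000000

Burst at position 3, length 3


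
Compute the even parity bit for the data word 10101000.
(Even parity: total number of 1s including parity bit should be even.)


Number of 1s in data: 3
Parity bit: 1

1


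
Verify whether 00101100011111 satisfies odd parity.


Number of 1s: 8

No, parity error (8 ones)


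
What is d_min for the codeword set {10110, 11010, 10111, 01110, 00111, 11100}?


Comparing all pairs, minimum distance: 1
Can detect 0 errors, correct 0 errors

1


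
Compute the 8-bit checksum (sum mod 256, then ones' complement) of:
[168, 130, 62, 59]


Sum = 419 mod 256 = 163
Complement = 92

92


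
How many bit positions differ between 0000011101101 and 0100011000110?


XOR: 0100000101011
Count of 1s: 5

5


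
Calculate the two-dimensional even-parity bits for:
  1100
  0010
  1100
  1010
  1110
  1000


Row parities: 010011
Column parities: 1110

Row P: 010011, Col P: 1110, Corner: 1


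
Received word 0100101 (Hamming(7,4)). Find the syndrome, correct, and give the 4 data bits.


Syndrome = 0: no error detected

Data: 0101 (no errors)


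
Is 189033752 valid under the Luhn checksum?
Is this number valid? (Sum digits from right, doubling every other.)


Luhn sum = 36
36 mod 10 = 6

Invalid (Luhn sum mod 10 = 6)


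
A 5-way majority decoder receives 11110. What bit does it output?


Ones: 4 out of 5
Threshold: 3

1 (4/5 voted 1)


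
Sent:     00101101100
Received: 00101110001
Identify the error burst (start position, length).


XOR: 00000011101

Burst at position 6, length 5


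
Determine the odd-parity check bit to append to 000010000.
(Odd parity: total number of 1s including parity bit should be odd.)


Number of 1s in data: 1
Parity bit: 0

0


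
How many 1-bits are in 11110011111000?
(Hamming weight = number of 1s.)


Counting 1s in 11110011111000

9


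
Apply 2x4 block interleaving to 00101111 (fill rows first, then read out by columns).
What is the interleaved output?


Matrix:
  0010
  1111
Read columns: 01011101

01011101


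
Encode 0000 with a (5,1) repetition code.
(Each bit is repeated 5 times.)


Each bit -> 5 copies

00000000000000000000


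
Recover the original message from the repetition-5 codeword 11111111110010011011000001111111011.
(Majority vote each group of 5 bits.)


Groups: 11111, 11111, 00100, 11011, 00000, 11111, 11011
Majority votes: 1101011

1101011


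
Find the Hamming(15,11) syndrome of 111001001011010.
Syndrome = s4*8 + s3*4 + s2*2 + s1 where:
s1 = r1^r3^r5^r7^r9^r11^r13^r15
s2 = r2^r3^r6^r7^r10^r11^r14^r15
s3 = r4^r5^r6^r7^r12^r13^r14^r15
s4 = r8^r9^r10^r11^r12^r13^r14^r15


s1=0, s2=1, s3=1, s4=0

Syndrome = 6 (error at position 6)


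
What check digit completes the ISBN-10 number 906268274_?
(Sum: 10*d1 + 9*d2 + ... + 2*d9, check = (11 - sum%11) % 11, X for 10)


Weighted sum: 265
265 mod 11 = 1

Check digit: X


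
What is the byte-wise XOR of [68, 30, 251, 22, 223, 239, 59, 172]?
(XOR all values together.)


XOR chain: 68 ^ 30 ^ 251 ^ 22 ^ 223 ^ 239 ^ 59 ^ 172 = 16

16


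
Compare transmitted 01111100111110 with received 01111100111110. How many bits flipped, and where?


XOR: 00000000000000

0 errors (received matches sent)


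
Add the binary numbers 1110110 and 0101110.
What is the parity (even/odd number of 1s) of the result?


1110110 = 118
0101110 = 46
Sum = 164 = 10100100
1s count = 3

odd parity (3 ones in 10100100)
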